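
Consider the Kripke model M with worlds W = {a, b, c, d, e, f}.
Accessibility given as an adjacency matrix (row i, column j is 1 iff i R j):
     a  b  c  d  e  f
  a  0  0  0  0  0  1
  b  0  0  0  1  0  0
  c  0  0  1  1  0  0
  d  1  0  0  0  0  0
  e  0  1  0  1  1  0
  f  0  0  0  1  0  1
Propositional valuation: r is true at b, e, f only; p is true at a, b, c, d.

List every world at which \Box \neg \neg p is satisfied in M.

Let φ = \Box \neg \neg p. Evaluate φ at each world:
  a (successors {f}): φ is false.
  b (successors {d}): φ is true.
  c (successors {c, d}): φ is true.
  d (successors {a}): φ is true.
  e (successors {b, d, e}): φ is false.
  f (successors {d, f}): φ is false.
For instance, at e:
  At e: \Box \neg \neg p requires \neg \neg p at every successor {b, d, e}.
    \neg \neg p fails at e, so \Box \neg \neg p is false at e.
Satisfying worlds: {b, c, d}

b, c, d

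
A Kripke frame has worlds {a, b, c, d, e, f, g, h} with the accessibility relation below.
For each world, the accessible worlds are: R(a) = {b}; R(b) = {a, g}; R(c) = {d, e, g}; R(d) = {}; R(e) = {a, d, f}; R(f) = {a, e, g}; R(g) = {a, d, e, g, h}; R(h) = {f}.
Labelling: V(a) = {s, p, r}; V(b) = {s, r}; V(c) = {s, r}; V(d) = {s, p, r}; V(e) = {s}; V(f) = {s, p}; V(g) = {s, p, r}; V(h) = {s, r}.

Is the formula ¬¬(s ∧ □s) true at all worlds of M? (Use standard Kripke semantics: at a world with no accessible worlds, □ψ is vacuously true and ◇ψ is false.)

Yes

Let φ = ¬¬(s ∧ □s). Evaluate φ at each world:
  a (successors {b}): φ is true.
  b (successors {a, g}): φ is true.
  c (successors {d, e, g}): φ is true.
  d (successors ∅): φ is true.
  e (successors {a, d, f}): φ is true.
  f (successors {a, e, g}): φ is true.
  g (successors {a, d, e, g, h}): φ is true.
  h (successors {f}): φ is true.
For instance, at e:
  At e: ¬(s ∧ □s) is false, so ¬¬(s ∧ □s) is true.
    At e: s ∧ □s is true, so ¬(s ∧ □s) is false.
      At e: s is true, □s is true, so s ∧ □s is true.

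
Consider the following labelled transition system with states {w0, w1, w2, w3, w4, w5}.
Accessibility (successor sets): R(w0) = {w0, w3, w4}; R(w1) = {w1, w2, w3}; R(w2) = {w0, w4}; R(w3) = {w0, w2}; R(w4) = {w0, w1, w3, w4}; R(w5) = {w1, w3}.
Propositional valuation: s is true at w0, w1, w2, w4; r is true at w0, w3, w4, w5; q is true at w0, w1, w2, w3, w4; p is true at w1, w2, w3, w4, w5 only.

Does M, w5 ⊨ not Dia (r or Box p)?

No

At w5: Dia (r or Box p) is true, so not Dia (r or Box p) is false.
  At w5: Dia (r or Box p) requires r or Box p at some successor in {w1, w3}.
    r or Box p holds at w1, so Dia (r or Box p) is true at w5.
      At w1: r is false, Box p is true, so r or Box p is true.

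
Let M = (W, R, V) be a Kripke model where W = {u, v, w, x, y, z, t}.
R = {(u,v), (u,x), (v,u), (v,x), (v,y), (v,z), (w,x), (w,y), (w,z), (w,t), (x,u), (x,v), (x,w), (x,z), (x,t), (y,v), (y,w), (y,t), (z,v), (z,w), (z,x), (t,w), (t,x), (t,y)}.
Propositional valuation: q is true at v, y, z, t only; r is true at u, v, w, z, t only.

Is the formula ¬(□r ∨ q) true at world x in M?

At x: □r ∨ q is true, so ¬(□r ∨ q) is false.
  At x: □r is true, q is false, so □r ∨ q is true.
    At x: □r requires r at every successor {u, v, w, z, t}.
      At u: r is true.
      At v: r is true.
      At w: r is true.
      At z: r is true.
      At t: r is true.
    So □r is true at x.

No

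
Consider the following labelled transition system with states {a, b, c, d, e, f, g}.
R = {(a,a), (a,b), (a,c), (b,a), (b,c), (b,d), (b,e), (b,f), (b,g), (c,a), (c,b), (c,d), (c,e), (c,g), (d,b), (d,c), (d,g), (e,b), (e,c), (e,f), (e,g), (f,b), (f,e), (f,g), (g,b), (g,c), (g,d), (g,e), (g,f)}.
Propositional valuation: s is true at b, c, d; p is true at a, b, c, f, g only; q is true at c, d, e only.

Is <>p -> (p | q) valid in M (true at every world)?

Yes

Recall that <>ψ holds at a world iff ψ holds at some accessible world.
Let φ = <>p -> (p | q). Evaluate φ at each world:
  a (successors {a, b, c}): φ is true.
  b (successors {a, c, d, e, f, g}): φ is true.
  c (successors {a, b, d, e, g}): φ is true.
  d (successors {b, c, g}): φ is true.
  e (successors {b, c, f, g}): φ is true.
  f (successors {b, e, g}): φ is true.
  g (successors {b, c, d, e, f}): φ is true.
For instance, at c:
  At c: <>p is true, p | q is true, so <>p -> (p | q) is true.
    At c: <>p requires p at some successor in {a, b, d, e, g}.
      p holds at a, so <>p is true at c.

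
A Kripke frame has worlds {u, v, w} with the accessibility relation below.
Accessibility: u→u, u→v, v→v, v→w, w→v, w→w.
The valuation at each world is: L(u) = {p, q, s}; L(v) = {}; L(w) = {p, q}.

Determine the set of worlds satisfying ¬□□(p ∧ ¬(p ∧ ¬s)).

u, v, w

Let φ = ¬□□(p ∧ ¬(p ∧ ¬s)). Evaluate φ at each world:
  u (successors {u, v}): φ is true.
  v (successors {v, w}): φ is true.
  w (successors {v, w}): φ is true.
For instance, at v:
  At v: □□(p ∧ ¬(p ∧ ¬s)) is false, so ¬□□(p ∧ ¬(p ∧ ¬s)) is true.
    At v: □□(p ∧ ¬(p ∧ ¬s)) requires □(p ∧ ¬(p ∧ ¬s)) at every successor {v, w}.
      □(p ∧ ¬(p ∧ ¬s)) fails at v, so □□(p ∧ ¬(p ∧ ¬s)) is false at v.
Satisfying worlds: {u, v, w}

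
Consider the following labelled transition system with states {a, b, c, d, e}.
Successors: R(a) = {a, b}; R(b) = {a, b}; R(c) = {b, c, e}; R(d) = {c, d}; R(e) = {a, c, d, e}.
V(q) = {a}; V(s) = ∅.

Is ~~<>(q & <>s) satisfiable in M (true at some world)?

Let φ = ~~<>(q & <>s). Evaluate φ at each world:
  a (successors {a, b}): φ is false.
  b (successors {a, b}): φ is false.
  c (successors {b, c, e}): φ is false.
  d (successors {c, d}): φ is false.
  e (successors {a, c, d, e}): φ is false.
For instance, at d:
  At d: ~<>(q & <>s) is true, so ~~<>(q & <>s) is false.
    At d: <>(q & <>s) is false, so ~<>(q & <>s) is true.
      At d: <>(q & <>s) requires q & <>s at some successor in {c, d}.
        At c: q & <>s is false.
        At d: q & <>s is false.
      So <>(q & <>s) is false at d.

No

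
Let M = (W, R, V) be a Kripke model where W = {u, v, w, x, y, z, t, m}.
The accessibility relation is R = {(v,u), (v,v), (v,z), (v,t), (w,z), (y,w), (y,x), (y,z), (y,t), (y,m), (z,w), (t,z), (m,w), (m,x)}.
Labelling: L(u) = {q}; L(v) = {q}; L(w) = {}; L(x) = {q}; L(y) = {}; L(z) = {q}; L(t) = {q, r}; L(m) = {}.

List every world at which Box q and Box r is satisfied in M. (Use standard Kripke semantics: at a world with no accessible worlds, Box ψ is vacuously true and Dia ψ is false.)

u, x

Let φ = Box q and Box r. Evaluate φ at each world:
  u (successors ∅): φ is true.
  v (successors {u, v, z, t}): φ is false.
  w (successors {z}): φ is false.
  x (successors ∅): φ is true.
  y (successors {w, x, z, t, m}): φ is false.
  z (successors {w}): φ is false.
  t (successors {z}): φ is false.
  m (successors {w, x}): φ is false.
For instance, at v:
  At v: Box q is true, Box r is false, so Box q and Box r is false.
    At v: Box q requires q at every successor {u, v, z, t}.
      At u: q is true.
      At v: q is true.
      At z: q is true.
      At t: q is true.
    So Box q is true at v.
    At v: Box r requires r at every successor {u, v, z, t}.
      r fails at u, so Box r is false at v.
Satisfying worlds: {u, x}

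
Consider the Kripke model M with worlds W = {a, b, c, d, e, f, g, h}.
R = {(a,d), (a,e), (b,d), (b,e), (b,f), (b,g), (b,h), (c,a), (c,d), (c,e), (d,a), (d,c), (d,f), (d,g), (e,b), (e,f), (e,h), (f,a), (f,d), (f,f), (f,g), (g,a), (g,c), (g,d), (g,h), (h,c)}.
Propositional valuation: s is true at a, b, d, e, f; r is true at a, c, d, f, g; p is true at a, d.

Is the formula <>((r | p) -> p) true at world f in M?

Recall that <>ψ holds at a world iff ψ holds at some accessible world.
At f: <>((r | p) -> p) requires (r | p) -> p at some successor in {a, d, f, g}.
  (r | p) -> p holds at a, so <>((r | p) -> p) is true at f.

Yes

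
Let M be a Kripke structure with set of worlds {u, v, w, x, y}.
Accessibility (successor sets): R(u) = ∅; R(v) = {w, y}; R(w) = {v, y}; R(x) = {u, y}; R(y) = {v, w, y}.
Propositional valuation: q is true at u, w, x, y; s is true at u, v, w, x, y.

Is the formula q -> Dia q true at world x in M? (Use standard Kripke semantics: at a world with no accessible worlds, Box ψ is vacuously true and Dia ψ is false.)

At x: q is true, Dia q is true, so q -> Dia q is true.
  At x: Dia q requires q at some successor in {u, y}.
    q holds at u, so Dia q is true at x.

Yes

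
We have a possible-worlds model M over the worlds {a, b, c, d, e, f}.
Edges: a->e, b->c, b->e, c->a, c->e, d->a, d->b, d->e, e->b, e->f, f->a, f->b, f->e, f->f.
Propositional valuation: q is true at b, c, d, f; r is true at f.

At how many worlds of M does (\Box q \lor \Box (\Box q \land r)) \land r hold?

Recall that \Box ψ holds at a world iff ψ holds at every accessible world, and \Diamond ψ holds iff ψ holds at some accessible world.
Let φ = (\Box q \lor \Box (\Box q \land r)) \land r. Evaluate φ at each world:
  a (successors {e}): φ is false.
  b (successors {c, e}): φ is false.
  c (successors {a, e}): φ is false.
  d (successors {a, b, e}): φ is false.
  e (successors {b, f}): φ is false.
  f (successors {a, b, e, f}): φ is false.
For instance, at c:
  At c: \Box q \lor \Box (\Box q \land r) is false, r is false, so (\Box q \lor \Box (\Box q \land r)) \land r is false.
    At c: \Box q is false, \Box (\Box q \land r) is false, so \Box q \lor \Box (\Box q \land r) is false.
      At c: \Box q requires q at every successor {a, e}.
        q fails at a, so \Box q is false at c.
      At c: \Box (\Box q \land r) requires \Box q \land r at every successor {a, e}.
        \Box q \land r fails at a, so \Box (\Box q \land r) is false at c.
Satisfying worlds: none.

0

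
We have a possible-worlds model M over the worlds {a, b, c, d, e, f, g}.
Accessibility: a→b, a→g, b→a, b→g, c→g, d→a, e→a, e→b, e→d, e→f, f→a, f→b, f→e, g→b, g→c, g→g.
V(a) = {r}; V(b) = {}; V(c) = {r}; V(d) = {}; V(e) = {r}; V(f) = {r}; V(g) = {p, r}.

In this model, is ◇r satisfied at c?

Yes

Recall that ◇ψ holds at a world iff ψ holds at some accessible world.
At c: ◇r requires r at some successor in {g}.
  r holds at g, so ◇r is true at c.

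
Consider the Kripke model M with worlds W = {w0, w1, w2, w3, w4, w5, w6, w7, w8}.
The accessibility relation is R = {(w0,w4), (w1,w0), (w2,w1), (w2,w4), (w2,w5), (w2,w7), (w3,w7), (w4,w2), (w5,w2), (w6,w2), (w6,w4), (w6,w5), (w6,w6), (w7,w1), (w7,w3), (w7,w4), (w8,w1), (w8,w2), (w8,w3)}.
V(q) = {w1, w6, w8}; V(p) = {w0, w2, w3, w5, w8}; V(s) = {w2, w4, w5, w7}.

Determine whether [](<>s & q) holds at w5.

At w5: [](<>s & q) requires <>s & q at every successor {w2}.
  <>s & q fails at w2, so [](<>s & q) is false at w5.
    At w2: <>s is true, q is false, so <>s & q is false.
      At w2: <>s requires s at some successor in {w1, w4, w5, w7}.
        s holds at w4, so <>s is true at w2.

No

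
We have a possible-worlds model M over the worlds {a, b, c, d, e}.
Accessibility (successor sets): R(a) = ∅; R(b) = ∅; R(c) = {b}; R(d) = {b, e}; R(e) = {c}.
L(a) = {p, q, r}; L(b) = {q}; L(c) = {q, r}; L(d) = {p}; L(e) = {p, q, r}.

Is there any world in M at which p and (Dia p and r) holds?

No

Let φ = p and (Dia p and r). Evaluate φ at each world:
  a (successors ∅): φ is false.
  b (successors ∅): φ is false.
  c (successors {b}): φ is false.
  d (successors {b, e}): φ is false.
  e (successors {c}): φ is false.
For instance, at e:
  At e: p is true, Dia p and r is false, so p and (Dia p and r) is false.
    At e: Dia p is false, r is true, so Dia p and r is false.
      At e: Dia p requires p at some successor in {c}.
        At c: p is false.
      So Dia p is false at e.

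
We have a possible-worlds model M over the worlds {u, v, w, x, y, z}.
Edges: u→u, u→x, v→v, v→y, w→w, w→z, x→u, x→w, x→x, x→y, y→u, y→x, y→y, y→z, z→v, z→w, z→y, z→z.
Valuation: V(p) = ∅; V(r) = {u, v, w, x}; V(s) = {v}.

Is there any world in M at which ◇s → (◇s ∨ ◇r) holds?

Yes

Let φ = ◇s → (◇s ∨ ◇r). Evaluate φ at each world:
  u (successors {u, x}): φ is true.
  v (successors {v, y}): φ is true.
  w (successors {w, z}): φ is true.
  x (successors {u, w, x, y}): φ is true.
  y (successors {u, x, y, z}): φ is true.
  z (successors {v, w, y, z}): φ is true.
Detail at u (witness):
  At u: ◇s is false, ◇s ∨ ◇r is true, so ◇s → (◇s ∨ ◇r) is true.
    At u: ◇s requires s at some successor in {u, x}.
      At u: s is false.
      At x: s is false.
    So ◇s is false at u.
    At u: ◇s is false, ◇r is true, so ◇s ∨ ◇r is true.
      At u: ◇s requires s at some successor in {u, x}.
        At u: s is false.
        At x: s is false.
      So ◇s is false at u.
      At u: ◇r requires r at some successor in {u, x}.
        r holds at u, so ◇r is true at u.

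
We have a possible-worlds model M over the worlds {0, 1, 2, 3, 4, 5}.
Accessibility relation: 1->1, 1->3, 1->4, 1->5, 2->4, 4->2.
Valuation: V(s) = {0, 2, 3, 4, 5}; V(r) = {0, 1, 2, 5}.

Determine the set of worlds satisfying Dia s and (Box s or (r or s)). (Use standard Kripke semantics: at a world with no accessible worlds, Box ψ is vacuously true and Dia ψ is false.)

1, 2, 4

Let φ = Dia s and (Box s or (r or s)). Evaluate φ at each world:
  0 (successors ∅): φ is false.
  1 (successors {1, 3, 4, 5}): φ is true.
  2 (successors {4}): φ is true.
  3 (successors ∅): φ is false.
  4 (successors {2}): φ is true.
  5 (successors ∅): φ is false.
For instance, at 2:
  At 2: Dia s is true, Box s or (r or s) is true, so Dia s and (Box s or (r or s)) is true.
    At 2: Dia s requires s at some successor in {4}.
      s holds at 4, so Dia s is true at 2.
    At 2: Box s is true, r or s is true, so Box s or (r or s) is true.
      At 2: Box s requires s at every successor {4}.
        At 4: s is true.
      So Box s is true at 2.
Satisfying worlds: {1, 2, 4}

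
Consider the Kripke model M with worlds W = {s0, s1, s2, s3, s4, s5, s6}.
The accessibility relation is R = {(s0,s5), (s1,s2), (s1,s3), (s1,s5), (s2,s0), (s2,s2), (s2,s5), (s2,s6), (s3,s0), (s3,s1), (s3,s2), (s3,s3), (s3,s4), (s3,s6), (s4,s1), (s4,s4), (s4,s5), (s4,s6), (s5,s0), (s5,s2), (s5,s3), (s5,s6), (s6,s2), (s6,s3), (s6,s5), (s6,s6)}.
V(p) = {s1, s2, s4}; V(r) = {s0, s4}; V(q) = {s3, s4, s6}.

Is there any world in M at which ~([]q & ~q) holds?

Recall that []ψ holds at a world iff ψ holds at every accessible world, and <>ψ holds iff ψ holds at some accessible world.
Let φ = ~([]q & ~q). Evaluate φ at each world:
  s0 (successors {s5}): φ is true.
  s1 (successors {s2, s3, s5}): φ is true.
  s2 (successors {s0, s2, s5, s6}): φ is true.
  s3 (successors {s0, s1, s2, s3, s4, s6}): φ is true.
  s4 (successors {s1, s4, s5, s6}): φ is true.
  s5 (successors {s0, s2, s3, s6}): φ is true.
  s6 (successors {s2, s3, s5, s6}): φ is true.
Detail at s0 (witness):
  At s0: []q & ~q is false, so ~([]q & ~q) is true.
    At s0: []q is false, ~q is true, so []q & ~q is false.
      At s0: []q requires q at every successor {s5}.
        q fails at s5, so []q is false at s0.

Yes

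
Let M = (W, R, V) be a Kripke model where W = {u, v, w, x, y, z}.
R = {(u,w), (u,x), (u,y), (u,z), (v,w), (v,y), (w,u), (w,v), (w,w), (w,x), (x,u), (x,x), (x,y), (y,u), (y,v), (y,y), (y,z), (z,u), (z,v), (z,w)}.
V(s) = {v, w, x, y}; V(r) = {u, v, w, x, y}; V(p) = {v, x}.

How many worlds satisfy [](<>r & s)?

1

Let φ = [](<>r & s). Evaluate φ at each world:
  u (successors {w, x, y, z}): φ is false.
  v (successors {w, y}): φ is true.
  w (successors {u, v, w, x}): φ is false.
  x (successors {u, x, y}): φ is false.
  y (successors {u, v, y, z}): φ is false.
  z (successors {u, v, w}): φ is false.
For instance, at z:
  At z: [](<>r & s) requires <>r & s at every successor {u, v, w}.
    <>r & s fails at u, so [](<>r & s) is false at z.
      At u: <>r is true, s is false, so <>r & s is false.
Satisfying worlds: {v}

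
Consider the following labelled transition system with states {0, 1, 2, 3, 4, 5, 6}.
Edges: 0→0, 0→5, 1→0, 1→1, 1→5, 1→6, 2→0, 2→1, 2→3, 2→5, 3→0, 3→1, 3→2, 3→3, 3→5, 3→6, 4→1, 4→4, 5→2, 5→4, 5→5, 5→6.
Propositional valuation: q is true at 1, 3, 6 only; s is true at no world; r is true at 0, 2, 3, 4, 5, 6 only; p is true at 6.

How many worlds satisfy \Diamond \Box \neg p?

Let φ = \Diamond \Box \neg p. Evaluate φ at each world:
  0 (successors {0, 5}): φ is true.
  1 (successors {0, 1, 5, 6}): φ is true.
  2 (successors {0, 1, 3, 5}): φ is true.
  3 (successors {0, 1, 2, 3, 5, 6}): φ is true.
  4 (successors {1, 4}): φ is true.
  5 (successors {2, 4, 5, 6}): φ is true.
  6 (successors ∅): φ is false.
For instance, at 0:
  At 0: \Diamond \Box \neg p requires \Box \neg p at some successor in {0, 5}.
    \Box \neg p holds at 0, so \Diamond \Box \neg p is true at 0.
      At 0: \Box \neg p requires \neg p at every successor {0, 5}.
        At 0: \neg p is true.
        At 5: \neg p is true.
      So \Box \neg p is true at 0.
Satisfying worlds: {0, 1, 2, 3, 4, 5}

6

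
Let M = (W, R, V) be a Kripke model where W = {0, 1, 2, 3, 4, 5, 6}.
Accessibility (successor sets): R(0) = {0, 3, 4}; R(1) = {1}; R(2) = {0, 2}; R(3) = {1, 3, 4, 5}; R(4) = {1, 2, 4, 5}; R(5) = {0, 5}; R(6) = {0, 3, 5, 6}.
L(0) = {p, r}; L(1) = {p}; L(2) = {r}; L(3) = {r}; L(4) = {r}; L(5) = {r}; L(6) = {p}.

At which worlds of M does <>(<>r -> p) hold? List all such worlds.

Recall that <>ψ holds at a world iff ψ holds at some accessible world.
Let φ = <>(<>r -> p). Evaluate φ at each world:
  0 (successors {0, 3, 4}): φ is true.
  1 (successors {1}): φ is true.
  2 (successors {0, 2}): φ is true.
  3 (successors {1, 3, 4, 5}): φ is true.
  4 (successors {1, 2, 4, 5}): φ is true.
  5 (successors {0, 5}): φ is true.
  6 (successors {0, 3, 5, 6}): φ is true.
For instance, at 5:
  At 5: <>(<>r -> p) requires <>r -> p at some successor in {0, 5}.
    <>r -> p holds at 0, so <>(<>r -> p) is true at 5.
      At 0: <>r is true, p is true, so <>r -> p is true.
Satisfying worlds: {0, 1, 2, 3, 4, 5, 6}

0, 1, 2, 3, 4, 5, 6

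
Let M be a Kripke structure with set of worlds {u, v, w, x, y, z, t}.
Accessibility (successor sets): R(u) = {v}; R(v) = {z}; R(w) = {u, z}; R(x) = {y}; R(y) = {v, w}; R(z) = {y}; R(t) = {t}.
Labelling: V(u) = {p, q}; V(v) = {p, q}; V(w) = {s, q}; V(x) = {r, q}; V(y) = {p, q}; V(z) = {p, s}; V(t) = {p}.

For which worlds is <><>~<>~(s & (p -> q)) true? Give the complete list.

Let φ = <><>~<>~(s & (p -> q)). Evaluate φ at each world:
  u (successors {v}): φ is false.
  v (successors {z}): φ is false.
  w (successors {u, z}): φ is false.
  x (successors {y}): φ is false.
  y (successors {v, w}): φ is false.
  z (successors {y}): φ is false.
  t (successors {t}): φ is false.
For instance, at u:
  At u: <><>~<>~(s & (p -> q)) requires <>~<>~(s & (p -> q)) at some successor in {v}.
    At v: <>~<>~(s & (p -> q)) is false.
  So <><>~<>~(s & (p -> q)) is false at u.
Satisfying worlds: none.

none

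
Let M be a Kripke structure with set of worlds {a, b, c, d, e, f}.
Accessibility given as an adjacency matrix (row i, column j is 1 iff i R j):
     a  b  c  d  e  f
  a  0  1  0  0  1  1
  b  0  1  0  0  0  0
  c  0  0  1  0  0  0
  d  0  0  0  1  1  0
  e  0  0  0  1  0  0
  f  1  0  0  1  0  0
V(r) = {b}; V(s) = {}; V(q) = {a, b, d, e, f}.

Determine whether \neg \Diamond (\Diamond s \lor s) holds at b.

Yes

At b: \Diamond (\Diamond s \lor s) is false, so \neg \Diamond (\Diamond s \lor s) is true.
  At b: \Diamond (\Diamond s \lor s) requires \Diamond s \lor s at some successor in {b}.
    At b: \Diamond s \lor s is false.
  So \Diamond (\Diamond s \lor s) is false at b.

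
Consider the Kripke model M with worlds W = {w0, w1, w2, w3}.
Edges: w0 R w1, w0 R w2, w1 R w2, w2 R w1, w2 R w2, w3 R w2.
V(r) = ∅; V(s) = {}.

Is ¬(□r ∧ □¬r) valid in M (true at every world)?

Let φ = ¬(□r ∧ □¬r). Evaluate φ at each world:
  w0 (successors {w1, w2}): φ is true.
  w1 (successors {w2}): φ is true.
  w2 (successors {w1, w2}): φ is true.
  w3 (successors {w2}): φ is true.
For instance, at w2:
  At w2: □r ∧ □¬r is false, so ¬(□r ∧ □¬r) is true.
    At w2: □r is false, □¬r is true, so □r ∧ □¬r is false.
      At w2: □r requires r at every successor {w1, w2}.
        r fails at w1, so □r is false at w2.
      At w2: □¬r requires ¬r at every successor {w1, w2}.
        At w1: ¬r is true.
        At w2: ¬r is true.
      So □¬r is true at w2.

Yes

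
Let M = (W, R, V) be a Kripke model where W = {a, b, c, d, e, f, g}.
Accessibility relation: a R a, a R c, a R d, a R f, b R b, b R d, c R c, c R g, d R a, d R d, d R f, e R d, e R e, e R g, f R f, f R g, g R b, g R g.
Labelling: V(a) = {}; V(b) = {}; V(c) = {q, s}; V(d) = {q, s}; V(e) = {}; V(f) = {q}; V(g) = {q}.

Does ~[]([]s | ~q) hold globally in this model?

Let φ = ~[]([]s | ~q). Evaluate φ at each world:
  a (successors {a, c, d, f}): φ is true.
  b (successors {b, d}): φ is true.
  c (successors {c, g}): φ is true.
  d (successors {a, d, f}): φ is true.
  e (successors {d, e, g}): φ is true.
  f (successors {f, g}): φ is true.
  g (successors {b, g}): φ is true.
For instance, at a:
  At a: []([]s | ~q) is false, so ~[]([]s | ~q) is true.
    At a: []([]s | ~q) requires []s | ~q at every successor {a, c, d, f}.
      []s | ~q fails at c, so []([]s | ~q) is false at a.

Yes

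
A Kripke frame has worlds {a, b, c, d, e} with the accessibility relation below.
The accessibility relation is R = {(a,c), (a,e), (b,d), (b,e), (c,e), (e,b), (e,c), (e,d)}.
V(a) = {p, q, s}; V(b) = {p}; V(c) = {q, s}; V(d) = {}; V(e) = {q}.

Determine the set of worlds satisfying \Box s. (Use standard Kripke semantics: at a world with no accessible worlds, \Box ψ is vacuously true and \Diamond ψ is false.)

Recall that \Box ψ holds at a world iff ψ holds at every accessible world, and \Diamond ψ holds iff ψ holds at some accessible world.
Let φ = \Box s. Evaluate φ at each world:
  a (successors {c, e}): φ is false.
  b (successors {d, e}): φ is false.
  c (successors {e}): φ is false.
  d (successors ∅): φ is true.
  e (successors {b, c, d}): φ is false.
For instance, at a:
  At a: \Box s requires s at every successor {c, e}.
    s fails at e, so \Box s is false at a.
Satisfying worlds: {d}

d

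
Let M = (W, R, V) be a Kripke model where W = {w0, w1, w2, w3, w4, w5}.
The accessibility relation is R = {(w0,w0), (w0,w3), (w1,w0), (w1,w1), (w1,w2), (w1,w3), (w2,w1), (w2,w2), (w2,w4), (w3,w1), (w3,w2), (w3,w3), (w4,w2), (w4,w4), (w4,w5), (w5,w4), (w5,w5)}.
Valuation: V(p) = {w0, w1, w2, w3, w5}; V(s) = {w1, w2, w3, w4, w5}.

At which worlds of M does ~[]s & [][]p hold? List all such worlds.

Let φ = ~[]s & [][]p. Evaluate φ at each world:
  w0 (successors {w0, w3}): φ is true.
  w1 (successors {w0, w1, w2, w3}): φ is false.
  w2 (successors {w1, w2, w4}): φ is false.
  w3 (successors {w1, w2, w3}): φ is false.
  w4 (successors {w2, w4, w5}): φ is false.
  w5 (successors {w4, w5}): φ is false.
For instance, at w4:
  At w4: ~[]s is false, [][]p is false, so ~[]s & [][]p is false.
    At w4: []s is true, so ~[]s is false.
      At w4: []s requires s at every successor {w2, w4, w5}.
        At w2: s is true.
        At w4: s is true.
        At w5: s is true.
      So []s is true at w4.
    At w4: [][]p requires []p at every successor {w2, w4, w5}.
      []p fails at w2, so [][]p is false at w4.
Satisfying worlds: {w0}

w0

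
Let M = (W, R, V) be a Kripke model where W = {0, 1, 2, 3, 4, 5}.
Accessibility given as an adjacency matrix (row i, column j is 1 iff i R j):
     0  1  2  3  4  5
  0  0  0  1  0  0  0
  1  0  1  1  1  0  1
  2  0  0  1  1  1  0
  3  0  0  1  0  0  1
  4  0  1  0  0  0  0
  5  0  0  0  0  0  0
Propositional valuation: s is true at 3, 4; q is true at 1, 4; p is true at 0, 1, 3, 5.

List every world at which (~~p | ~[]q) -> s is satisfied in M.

Recall that []ψ holds at a world iff ψ holds at every accessible world, and <>ψ holds iff ψ holds at some accessible world.
Let φ = (~~p | ~[]q) -> s. Evaluate φ at each world:
  0 (successors {2}): φ is false.
  1 (successors {1, 2, 3, 5}): φ is false.
  2 (successors {2, 3, 4}): φ is false.
  3 (successors {2, 5}): φ is true.
  4 (successors {1}): φ is true.
  5 (successors ∅): φ is false.
For instance, at 1:
  At 1: ~~p | ~[]q is true, s is false, so (~~p | ~[]q) -> s is false.
    At 1: ~~p is true, ~[]q is true, so ~~p | ~[]q is true.
      At 1: []q is false, so ~[]q is true.
Satisfying worlds: {3, 4}

3, 4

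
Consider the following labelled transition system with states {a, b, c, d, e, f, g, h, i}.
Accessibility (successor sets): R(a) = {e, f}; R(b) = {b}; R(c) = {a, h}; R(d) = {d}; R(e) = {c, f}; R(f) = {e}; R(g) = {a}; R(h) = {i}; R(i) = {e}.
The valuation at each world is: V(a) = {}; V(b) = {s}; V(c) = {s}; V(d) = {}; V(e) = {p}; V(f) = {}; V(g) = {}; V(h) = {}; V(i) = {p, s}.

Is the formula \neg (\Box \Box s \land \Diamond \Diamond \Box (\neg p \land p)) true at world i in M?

Yes

At i: \Box \Box s \land \Diamond \Diamond \Box (\neg p \land p) is false, so \neg (\Box \Box s \land \Diamond \Diamond \Box (\neg p \land p)) is true.
  At i: \Box \Box s is false, \Diamond \Diamond \Box (\neg p \land p) is false, so \Box \Box s \land \Diamond \Diamond \Box (\neg p \land p) is false.
    At i: \Box \Box s requires \Box s at every successor {e}.
      \Box s fails at e, so \Box \Box s is false at i.
    At i: \Diamond \Diamond \Box (\neg p \land p) requires \Diamond \Box (\neg p \land p) at some successor in {e}.
      At e: \Diamond \Box (\neg p \land p) is false.
    So \Diamond \Diamond \Box (\neg p \land p) is false at i.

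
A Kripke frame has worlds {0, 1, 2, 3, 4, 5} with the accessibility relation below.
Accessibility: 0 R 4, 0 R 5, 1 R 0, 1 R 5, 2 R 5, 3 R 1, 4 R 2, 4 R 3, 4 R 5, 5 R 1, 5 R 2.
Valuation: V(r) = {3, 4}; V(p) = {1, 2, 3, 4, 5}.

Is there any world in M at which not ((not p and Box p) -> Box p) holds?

No

Recall that Box ψ holds at a world iff ψ holds at every accessible world, and Dia ψ holds iff ψ holds at some accessible world.
Let φ = not ((not p and Box p) -> Box p). Evaluate φ at each world:
  0 (successors {4, 5}): φ is false.
  1 (successors {0, 5}): φ is false.
  2 (successors {5}): φ is false.
  3 (successors {1}): φ is false.
  4 (successors {2, 3, 5}): φ is false.
  5 (successors {1, 2}): φ is false.
For instance, at 2:
  At 2: (not p and Box p) -> Box p is true, so not ((not p and Box p) -> Box p) is false.
    At 2: not p and Box p is false, Box p is true, so (not p and Box p) -> Box p is true.
      At 2: not p is false, Box p is true, so not p and Box p is false.
      At 2: Box p requires p at every successor {5}.
        At 5: p is true.
      So Box p is true at 2.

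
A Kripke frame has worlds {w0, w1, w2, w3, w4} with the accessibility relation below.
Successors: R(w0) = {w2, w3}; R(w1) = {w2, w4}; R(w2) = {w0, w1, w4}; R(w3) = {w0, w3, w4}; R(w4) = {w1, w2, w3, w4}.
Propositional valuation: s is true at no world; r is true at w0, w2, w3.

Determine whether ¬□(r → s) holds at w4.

At w4: □(r → s) is false, so ¬□(r → s) is true.
  At w4: □(r → s) requires r → s at every successor {w1, w2, w3, w4}.
    r → s fails at w2, so □(r → s) is false at w4.

Yes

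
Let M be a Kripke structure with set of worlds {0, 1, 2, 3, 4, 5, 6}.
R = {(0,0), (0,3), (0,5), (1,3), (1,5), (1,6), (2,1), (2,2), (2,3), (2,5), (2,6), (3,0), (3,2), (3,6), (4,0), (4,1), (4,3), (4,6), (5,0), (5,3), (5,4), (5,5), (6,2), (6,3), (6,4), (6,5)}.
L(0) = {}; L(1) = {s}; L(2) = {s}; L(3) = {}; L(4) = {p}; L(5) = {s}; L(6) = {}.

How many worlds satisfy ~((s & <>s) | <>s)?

Let φ = ~((s & <>s) | <>s). Evaluate φ at each world:
  0 (successors {0, 3, 5}): φ is false.
  1 (successors {3, 5, 6}): φ is false.
  2 (successors {1, 2, 3, 5, 6}): φ is false.
  3 (successors {0, 2, 6}): φ is false.
  4 (successors {0, 1, 3, 6}): φ is false.
  5 (successors {0, 3, 4, 5}): φ is false.
  6 (successors {2, 3, 4, 5}): φ is false.
For instance, at 1:
  At 1: (s & <>s) | <>s is true, so ~((s & <>s) | <>s) is false.
    At 1: s & <>s is true, <>s is true, so (s & <>s) | <>s is true.
      At 1: s is true, <>s is true, so s & <>s is true.
      At 1: <>s requires s at some successor in {3, 5, 6}.
        s holds at 5, so <>s is true at 1.
Satisfying worlds: none.

0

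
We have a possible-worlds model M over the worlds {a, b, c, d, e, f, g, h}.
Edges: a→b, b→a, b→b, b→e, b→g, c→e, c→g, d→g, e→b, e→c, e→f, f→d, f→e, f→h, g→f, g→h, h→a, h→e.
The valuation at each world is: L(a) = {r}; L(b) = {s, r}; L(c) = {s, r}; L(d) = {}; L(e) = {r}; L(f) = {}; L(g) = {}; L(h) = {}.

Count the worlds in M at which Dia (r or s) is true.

Recall that Dia ψ holds at a world iff ψ holds at some accessible world.
Let φ = Dia (r or s). Evaluate φ at each world:
  a (successors {b}): φ is true.
  b (successors {a, b, e, g}): φ is true.
  c (successors {e, g}): φ is true.
  d (successors {g}): φ is false.
  e (successors {b, c, f}): φ is true.
  f (successors {d, e, h}): φ is true.
  g (successors {f, h}): φ is false.
  h (successors {a, e}): φ is true.
For instance, at b:
  At b: Dia (r or s) requires r or s at some successor in {a, b, e, g}.
    r or s holds at a, so Dia (r or s) is true at b.
Satisfying worlds: {a, b, c, e, f, h}

6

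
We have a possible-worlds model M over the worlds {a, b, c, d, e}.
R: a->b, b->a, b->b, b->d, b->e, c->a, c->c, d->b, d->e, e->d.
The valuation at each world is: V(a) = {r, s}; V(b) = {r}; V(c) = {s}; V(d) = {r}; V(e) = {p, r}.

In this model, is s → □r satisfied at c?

At c: s is true, □r is false, so s → □r is false.
  At c: □r requires r at every successor {a, c}.
    r fails at c, so □r is false at c.

No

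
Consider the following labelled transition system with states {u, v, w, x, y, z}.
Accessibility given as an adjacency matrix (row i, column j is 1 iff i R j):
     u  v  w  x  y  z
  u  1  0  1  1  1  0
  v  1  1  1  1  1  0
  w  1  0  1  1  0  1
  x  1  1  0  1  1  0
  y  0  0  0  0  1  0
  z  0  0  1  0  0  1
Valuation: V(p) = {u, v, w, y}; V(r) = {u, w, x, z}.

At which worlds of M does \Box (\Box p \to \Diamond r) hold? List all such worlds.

Recall that \Box ψ holds at a world iff ψ holds at every accessible world, and \Diamond ψ holds iff ψ holds at some accessible world.
Let φ = \Box (\Box p \to \Diamond r). Evaluate φ at each world:
  u (successors {u, w, x, y}): φ is false.
  v (successors {u, v, w, x, y}): φ is false.
  w (successors {u, w, x, z}): φ is true.
  x (successors {u, v, x, y}): φ is false.
  y (successors {y}): φ is false.
  z (successors {w, z}): φ is true.
For instance, at v:
  At v: \Box (\Box p \to \Diamond r) requires \Box p \to \Diamond r at every successor {u, v, w, x, y}.
    \Box p \to \Diamond r fails at y, so \Box (\Box p \to \Diamond r) is false at v.
      At y: \Box p is true, \Diamond r is false, so \Box p \to \Diamond r is false.
Satisfying worlds: {w, z}

w, z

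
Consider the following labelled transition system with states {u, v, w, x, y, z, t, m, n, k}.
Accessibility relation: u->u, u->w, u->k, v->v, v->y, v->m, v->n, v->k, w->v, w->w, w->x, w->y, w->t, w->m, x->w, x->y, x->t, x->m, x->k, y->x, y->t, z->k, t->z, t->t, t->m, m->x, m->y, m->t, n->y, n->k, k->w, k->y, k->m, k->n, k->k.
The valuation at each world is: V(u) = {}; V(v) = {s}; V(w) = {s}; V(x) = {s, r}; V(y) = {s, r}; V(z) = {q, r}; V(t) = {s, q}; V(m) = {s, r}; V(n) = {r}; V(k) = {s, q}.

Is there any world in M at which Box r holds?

No

Recall that Box ψ holds at a world iff ψ holds at every accessible world, and Dia ψ holds iff ψ holds at some accessible world.
Let φ = Box r. Evaluate φ at each world:
  u (successors {u, w, k}): φ is false.
  v (successors {v, y, m, n, k}): φ is false.
  w (successors {v, w, x, y, t, m}): φ is false.
  x (successors {w, y, t, m, k}): φ is false.
  y (successors {x, t}): φ is false.
  z (successors {k}): φ is false.
  t (successors {z, t, m}): φ is false.
  m (successors {x, y, t}): φ is false.
  n (successors {y, k}): φ is false.
  k (successors {w, y, m, n, k}): φ is false.
For instance, at m:
  At m: Box r requires r at every successor {x, y, t}.
    r fails at t, so Box r is false at m.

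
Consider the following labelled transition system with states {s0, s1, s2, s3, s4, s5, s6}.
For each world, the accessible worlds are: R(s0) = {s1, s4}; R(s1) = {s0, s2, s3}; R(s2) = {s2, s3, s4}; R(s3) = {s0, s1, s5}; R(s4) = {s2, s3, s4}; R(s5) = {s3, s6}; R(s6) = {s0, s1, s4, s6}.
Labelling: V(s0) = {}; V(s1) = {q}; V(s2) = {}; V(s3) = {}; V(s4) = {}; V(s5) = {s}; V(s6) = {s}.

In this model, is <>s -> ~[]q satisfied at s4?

Yes

At s4: <>s is false, ~[]q is true, so <>s -> ~[]q is true.
  At s4: <>s requires s at some successor in {s2, s3, s4}.
    At s2: s is false.
    At s3: s is false.
    At s4: s is false.
  So <>s is false at s4.
  At s4: []q is false, so ~[]q is true.
    At s4: []q requires q at every successor {s2, s3, s4}.
      q fails at s2, so []q is false at s4.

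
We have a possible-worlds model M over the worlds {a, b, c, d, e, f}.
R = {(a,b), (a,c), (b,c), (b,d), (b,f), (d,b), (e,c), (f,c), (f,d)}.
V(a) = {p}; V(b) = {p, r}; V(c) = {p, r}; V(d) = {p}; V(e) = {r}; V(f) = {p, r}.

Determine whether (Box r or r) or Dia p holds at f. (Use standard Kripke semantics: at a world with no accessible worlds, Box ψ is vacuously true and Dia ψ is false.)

At f: Box r or r is true, Dia p is true, so (Box r or r) or Dia p is true.
  At f: Box r is false, r is true, so Box r or r is true.
    At f: Box r requires r at every successor {c, d}.
      r fails at d, so Box r is false at f.
  At f: Dia p requires p at some successor in {c, d}.
    p holds at c, so Dia p is true at f.

Yes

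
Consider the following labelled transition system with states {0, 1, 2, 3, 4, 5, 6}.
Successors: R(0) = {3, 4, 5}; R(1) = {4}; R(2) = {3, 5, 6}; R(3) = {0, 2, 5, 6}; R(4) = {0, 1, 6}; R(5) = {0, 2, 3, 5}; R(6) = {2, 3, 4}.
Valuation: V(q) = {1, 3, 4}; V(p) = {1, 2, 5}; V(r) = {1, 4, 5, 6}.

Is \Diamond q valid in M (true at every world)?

No

Let φ = \Diamond q. Evaluate φ at each world:
  0 (successors {3, 4, 5}): φ is true.
  1 (successors {4}): φ is true.
  2 (successors {3, 5, 6}): φ is true.
  3 (successors {0, 2, 5, 6}): φ is false.
  4 (successors {0, 1, 6}): φ is true.
  5 (successors {0, 2, 3, 5}): φ is true.
  6 (successors {2, 3, 4}): φ is true.
Detail at 3 (counterexample):
  At 3: \Diamond q requires q at some successor in {0, 2, 5, 6}.
    At 0: q is false.
    At 2: q is false.
    At 5: q is false.
    At 6: q is false.
  So \Diamond q is false at 3.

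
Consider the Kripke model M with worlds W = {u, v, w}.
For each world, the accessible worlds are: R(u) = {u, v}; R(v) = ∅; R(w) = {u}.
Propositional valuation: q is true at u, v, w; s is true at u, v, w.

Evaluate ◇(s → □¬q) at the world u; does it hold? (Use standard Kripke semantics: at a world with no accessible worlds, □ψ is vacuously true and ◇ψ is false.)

Yes

Recall that □ψ holds at a world iff ψ holds at every accessible world, and ◇ψ holds iff ψ holds at some accessible world.
At u: ◇(s → □¬q) requires s → □¬q at some successor in {u, v}.
  s → □¬q holds at v, so ◇(s → □¬q) is true at u.
    At v: s is true, □¬q is true, so s → □¬q is true.
      At v: no accessible worlds, so □¬q holds vacuously.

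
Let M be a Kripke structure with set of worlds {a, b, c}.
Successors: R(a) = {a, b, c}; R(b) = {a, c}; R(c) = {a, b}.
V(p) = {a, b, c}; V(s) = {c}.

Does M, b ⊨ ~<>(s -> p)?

Recall that <>ψ holds at a world iff ψ holds at some accessible world.
At b: <>(s -> p) is true, so ~<>(s -> p) is false.
  At b: <>(s -> p) requires s -> p at some successor in {a, c}.
    s -> p holds at a, so <>(s -> p) is true at b.

No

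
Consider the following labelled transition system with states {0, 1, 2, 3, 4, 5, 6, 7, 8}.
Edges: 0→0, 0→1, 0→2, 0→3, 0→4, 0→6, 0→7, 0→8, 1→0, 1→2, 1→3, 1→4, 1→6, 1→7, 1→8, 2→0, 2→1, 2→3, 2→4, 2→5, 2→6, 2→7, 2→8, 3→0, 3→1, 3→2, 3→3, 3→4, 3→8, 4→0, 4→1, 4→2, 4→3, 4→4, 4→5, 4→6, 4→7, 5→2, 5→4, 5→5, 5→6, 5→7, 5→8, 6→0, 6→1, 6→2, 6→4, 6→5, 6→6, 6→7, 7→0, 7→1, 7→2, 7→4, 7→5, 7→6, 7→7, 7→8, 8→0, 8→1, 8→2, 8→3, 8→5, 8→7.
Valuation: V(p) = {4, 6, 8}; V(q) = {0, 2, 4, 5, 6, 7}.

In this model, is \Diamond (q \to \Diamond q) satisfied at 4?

Recall that \Diamond ψ holds at a world iff ψ holds at some accessible world.
At 4: \Diamond (q \to \Diamond q) requires q \to \Diamond q at some successor in {0, 1, 2, 3, 4, 5, 6, 7}.
  q \to \Diamond q holds at 0, so \Diamond (q \to \Diamond q) is true at 4.
    At 0: q is true, \Diamond q is true, so q \to \Diamond q is true.
      At 0: \Diamond q requires q at some successor in {0, 1, 2, 3, 4, 6, 7, 8}.
        q holds at 0, so \Diamond q is true at 0.

Yes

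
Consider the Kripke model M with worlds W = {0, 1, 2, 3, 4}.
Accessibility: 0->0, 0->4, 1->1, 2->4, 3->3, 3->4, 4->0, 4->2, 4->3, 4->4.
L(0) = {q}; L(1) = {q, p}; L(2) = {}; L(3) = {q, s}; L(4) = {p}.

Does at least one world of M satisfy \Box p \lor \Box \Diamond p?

Yes

Let φ = \Box p \lor \Box \Diamond p. Evaluate φ at each world:
  0 (successors {0, 4}): φ is true.
  1 (successors {1}): φ is true.
  2 (successors {4}): φ is true.
  3 (successors {3, 4}): φ is true.
  4 (successors {0, 2, 3, 4}): φ is true.
Detail at 0 (witness):
  At 0: \Box p is false, \Box \Diamond p is true, so \Box p \lor \Box \Diamond p is true.
    At 0: \Box p requires p at every successor {0, 4}.
      p fails at 0, so \Box p is false at 0.
    At 0: \Box \Diamond p requires \Diamond p at every successor {0, 4}.
      At 0: \Diamond p is true.
      At 4: \Diamond p is true.
    So \Box \Diamond p is true at 0.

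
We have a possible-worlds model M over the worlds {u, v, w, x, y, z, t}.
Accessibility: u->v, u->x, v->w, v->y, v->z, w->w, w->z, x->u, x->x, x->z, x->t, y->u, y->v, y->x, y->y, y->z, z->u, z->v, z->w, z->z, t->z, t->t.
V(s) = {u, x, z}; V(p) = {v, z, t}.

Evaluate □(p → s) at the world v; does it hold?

Recall that □ψ holds at a world iff ψ holds at every accessible world, and ◇ψ holds iff ψ holds at some accessible world.
At v: □(p → s) requires p → s at every successor {w, y, z}.
  At w: p → s is true.
  At y: p → s is true.
  At z: p → s is true.
So □(p → s) is true at v.

Yes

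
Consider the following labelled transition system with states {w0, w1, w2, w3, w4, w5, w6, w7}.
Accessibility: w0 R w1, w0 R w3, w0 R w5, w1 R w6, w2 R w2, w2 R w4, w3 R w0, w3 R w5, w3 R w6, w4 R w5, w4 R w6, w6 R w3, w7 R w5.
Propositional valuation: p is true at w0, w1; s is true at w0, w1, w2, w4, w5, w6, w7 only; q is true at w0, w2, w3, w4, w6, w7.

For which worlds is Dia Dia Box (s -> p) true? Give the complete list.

Let φ = Dia Dia Box (s -> p). Evaluate φ at each world:
  w0 (successors {w1, w3, w5}): φ is true.
  w1 (successors {w6}): φ is false.
  w2 (successors {w2, w4}): φ is true.
  w3 (successors {w0, w5, w6}): φ is true.
  w4 (successors {w5, w6}): φ is false.
  w5 (successors ∅): φ is false.
  w6 (successors {w3}): φ is true.
  w7 (successors {w5}): φ is false.
For instance, at w6:
  At w6: Dia Dia Box (s -> p) requires Dia Box (s -> p) at some successor in {w3}.
    Dia Box (s -> p) holds at w3, so Dia Dia Box (s -> p) is true at w6.
      At w3: Dia Box (s -> p) requires Box (s -> p) at some successor in {w0, w5, w6}.
        Box (s -> p) holds at w5, so Dia Box (s -> p) is true at w3.
Satisfying worlds: {w0, w2, w3, w6}

w0, w2, w3, w6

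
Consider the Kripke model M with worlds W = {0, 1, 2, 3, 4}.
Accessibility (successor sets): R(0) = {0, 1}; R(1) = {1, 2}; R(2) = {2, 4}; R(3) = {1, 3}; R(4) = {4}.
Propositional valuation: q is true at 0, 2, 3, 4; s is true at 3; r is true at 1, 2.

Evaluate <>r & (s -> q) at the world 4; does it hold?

No

Recall that <>ψ holds at a world iff ψ holds at some accessible world.
At 4: <>r is false, s -> q is true, so <>r & (s -> q) is false.
  At 4: <>r requires r at some successor in {4}.
    At 4: r is false.
  So <>r is false at 4.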